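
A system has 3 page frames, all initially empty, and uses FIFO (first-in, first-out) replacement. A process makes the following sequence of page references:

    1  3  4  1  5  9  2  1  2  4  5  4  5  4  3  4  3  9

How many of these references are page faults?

1: miss, frames [1]
3: miss, frames [1, 3]
4: miss, frames [1, 3, 4]
1: hit
5: miss, evict 1, frames [3, 4, 5]
9: miss, evict 3, frames [4, 5, 9]
2: miss, evict 4, frames [5, 9, 2]
1: miss, evict 5, frames [9, 2, 1]
2: hit
4: miss, evict 9, frames [2, 1, 4]
5: miss, evict 2, frames [1, 4, 5]
4: hit
5: hit
4: hit
3: miss, evict 1, frames [4, 5, 3]
4: hit
3: hit
9: miss, evict 4, frames [5, 3, 9]
Page faults: 11.

11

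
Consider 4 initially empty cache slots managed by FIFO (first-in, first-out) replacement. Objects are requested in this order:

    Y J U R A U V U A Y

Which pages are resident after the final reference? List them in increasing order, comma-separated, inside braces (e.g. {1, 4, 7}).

Y → miss, frames {Y}
J → miss, frames {Y,J}
U → miss, frames {Y,J,U}
R → miss, frames {Y,J,U,R}
A → miss, evict Y, frames {J,U,R,A}
U → hit
V → miss, evict J, frames {U,R,A,V}
U → hit
A → hit
Y → miss, evict U, frames {R,A,V,Y}

{A, R, V, Y}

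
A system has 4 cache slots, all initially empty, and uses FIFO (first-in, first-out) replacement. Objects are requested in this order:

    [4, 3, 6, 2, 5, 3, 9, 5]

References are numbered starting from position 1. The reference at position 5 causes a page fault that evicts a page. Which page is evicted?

pos 1: 4 -> miss, frames {4}
pos 2: 3 -> miss, frames {4,3}
pos 3: 6 -> miss, frames {4,3,6}
pos 4: 2 -> miss, frames {4,3,6,2}
pos 5: 5 -> miss, evict 4, frames {3,6,2,5}
At position 5, page 4 is evicted.

4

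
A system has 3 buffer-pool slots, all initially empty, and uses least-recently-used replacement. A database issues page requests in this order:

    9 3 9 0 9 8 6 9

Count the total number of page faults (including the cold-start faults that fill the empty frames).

9 → miss, frames {9}
3 → miss, frames {9,3}
9 → hit
0 → miss, frames {3,9,0}
9 → hit
8 → miss, evict 3, frames {0,9,8}
6 → miss, evict 0, frames {9,8,6}
9 → hit
Page faults: 5.

5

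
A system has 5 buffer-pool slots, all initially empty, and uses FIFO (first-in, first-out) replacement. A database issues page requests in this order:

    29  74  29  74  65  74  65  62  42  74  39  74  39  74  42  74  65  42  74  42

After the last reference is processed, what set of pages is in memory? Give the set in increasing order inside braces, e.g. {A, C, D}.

29 -> fault, frames [29]
74 -> fault, frames [29, 74]
29 -> hit
74 -> hit
65 -> fault, frames [29, 74, 65]
74 -> hit
65 -> hit
62 -> fault, frames [29, 74, 65, 62]
42 -> fault, frames [29, 74, 65, 62, 42]
74 -> hit
39 -> fault, evict 29, frames [74, 65, 62, 42, 39]
74 -> hit
39 -> hit
74 -> hit
42 -> hit
74 -> hit
65 -> hit
42 -> hit
74 -> hit
42 -> hit

{39, 42, 62, 65, 74}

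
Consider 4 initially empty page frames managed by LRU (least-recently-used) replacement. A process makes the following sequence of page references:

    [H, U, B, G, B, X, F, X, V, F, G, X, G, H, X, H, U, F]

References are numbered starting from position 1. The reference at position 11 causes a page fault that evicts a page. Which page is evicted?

pos 1: H → fault, frames (H)
pos 2: U → fault, frames (H U)
pos 3: B → fault, frames (H U B)
pos 4: G → fault, frames (H U B G)
pos 5: B → hit
pos 6: X → fault, evict H, frames (U G B X)
pos 7: F → fault, evict U, frames (G B X F)
pos 8: X → hit
pos 9: V → fault, evict G, frames (B F X V)
pos 10: F → hit
pos 11: G → fault, evict B, frames (X V F G)
At position 11, page B is evicted.

B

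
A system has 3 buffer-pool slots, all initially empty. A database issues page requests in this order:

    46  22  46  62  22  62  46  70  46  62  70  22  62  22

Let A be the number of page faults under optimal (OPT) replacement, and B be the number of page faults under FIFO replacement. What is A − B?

-2

Under OPT: F F . F . . . F . . . F . . → 5 faults.
Under FIFO: F F . F . . . F F . . F F . → 7 faults.
A − B = 5 − 7 = -2.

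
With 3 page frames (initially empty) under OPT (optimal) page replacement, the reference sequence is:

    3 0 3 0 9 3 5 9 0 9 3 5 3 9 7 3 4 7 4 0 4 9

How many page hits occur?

14

3: miss, frames {3}
0: miss, frames {3,0}
3: hit
0: hit
9: miss, frames {3,0,9}
3: hit
5: miss, evict 3, frames {0,9,5}
9: hit
0: hit
9: hit
3: miss, evict 0, frames {9,5,3}
5: hit
3: hit
9: hit
7: miss, evict 5, frames {9,3,7}
3: hit
4: miss, evict 3, frames {9,7,4}
7: hit
4: hit
0: miss, evict 7, frames {9,4,0}
4: hit
9: hit
Hits: 14.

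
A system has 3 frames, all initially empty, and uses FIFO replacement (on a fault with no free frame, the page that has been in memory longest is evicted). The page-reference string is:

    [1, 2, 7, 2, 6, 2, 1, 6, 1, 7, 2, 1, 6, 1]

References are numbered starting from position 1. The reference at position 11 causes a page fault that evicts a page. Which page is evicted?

7

pos 1: 1 -> fault, frames (1)
pos 2: 2 -> fault, frames (1 2)
pos 3: 7 -> fault, frames (1 2 7)
pos 4: 2 -> hit
pos 5: 6 -> fault, evict 1, frames (2 7 6)
pos 6: 2 -> hit
pos 7: 1 -> fault, evict 2, frames (7 6 1)
pos 8: 6 -> hit
pos 9: 1 -> hit
pos 10: 7 -> hit
pos 11: 2 -> fault, evict 7, frames (6 1 2)
At position 11, page 7 is evicted.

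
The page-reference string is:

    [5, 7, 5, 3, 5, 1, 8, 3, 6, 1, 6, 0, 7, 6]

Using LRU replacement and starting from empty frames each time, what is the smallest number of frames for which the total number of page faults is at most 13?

2

f=1: 14 faults
f=2: 11 faults
f=3: 10 faults
f=4: 8 faults
f=5: 8 faults
f=6: 8 faults
f=7: 7 faults
Smallest f with faults ≤ 13 is 2.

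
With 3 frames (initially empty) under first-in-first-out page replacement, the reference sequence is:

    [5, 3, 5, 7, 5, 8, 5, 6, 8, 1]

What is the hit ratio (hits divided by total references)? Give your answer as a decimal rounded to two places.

0.30

5 -> miss, frames {5}
3 -> miss, frames {5,3}
5 -> hit
7 -> miss, frames {5,3,7}
5 -> hit
8 -> miss, evict 5, frames {3,7,8}
5 -> miss, evict 3, frames {7,8,5}
6 -> miss, evict 7, frames {8,5,6}
8 -> hit
1 -> miss, evict 8, frames {5,6,1}
Hits: 3 of 10 references → 3/10 = 0.3000.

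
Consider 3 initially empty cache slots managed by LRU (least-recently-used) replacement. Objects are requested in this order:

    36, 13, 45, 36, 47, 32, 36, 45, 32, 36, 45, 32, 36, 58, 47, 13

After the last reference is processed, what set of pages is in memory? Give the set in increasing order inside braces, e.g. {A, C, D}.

36 → miss, frames (36)
13 → miss, frames (36 13)
45 → miss, frames (36 13 45)
36 → hit
47 → miss, evict 13, frames (45 36 47)
32 → miss, evict 45, frames (36 47 32)
36 → hit
45 → miss, evict 47, frames (32 36 45)
32 → hit
36 → hit
45 → hit
32 → hit
36 → hit
58 → miss, evict 45, frames (32 36 58)
47 → miss, evict 32, frames (36 58 47)
13 → miss, evict 36, frames (58 47 13)

{13, 47, 58}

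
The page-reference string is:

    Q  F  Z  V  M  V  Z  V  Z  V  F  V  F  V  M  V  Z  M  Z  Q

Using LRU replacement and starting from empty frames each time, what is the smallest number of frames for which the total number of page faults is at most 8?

f=1: 20 faults
f=2: 11 faults
f=3: 9 faults
f=4: 6 faults
f=5: 5 faults
Smallest f with faults ≤ 8 is 4.

4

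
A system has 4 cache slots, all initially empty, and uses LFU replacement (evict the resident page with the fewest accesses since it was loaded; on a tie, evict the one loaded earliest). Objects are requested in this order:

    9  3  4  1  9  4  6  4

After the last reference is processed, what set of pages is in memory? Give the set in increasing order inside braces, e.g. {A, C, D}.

9: fault, frames (9)
3: fault, frames (9 3)
4: fault, frames (9 3 4)
1: fault, frames (9 3 4 1)
9: hit
4: hit
6: fault, evict 3, frames (9 4 1 6)
4: hit

{1, 4, 6, 9}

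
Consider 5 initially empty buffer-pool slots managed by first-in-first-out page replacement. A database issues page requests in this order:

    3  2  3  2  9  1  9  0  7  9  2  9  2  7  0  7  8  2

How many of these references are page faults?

8

3 -> miss, frames [3]
2 -> miss, frames [3, 2]
3 -> hit
2 -> hit
9 -> miss, frames [3, 2, 9]
1 -> miss, frames [3, 2, 9, 1]
9 -> hit
0 -> miss, frames [3, 2, 9, 1, 0]
7 -> miss, evict 3, frames [2, 9, 1, 0, 7]
9 -> hit
2 -> hit
9 -> hit
2 -> hit
7 -> hit
0 -> hit
7 -> hit
8 -> miss, evict 2, frames [9, 1, 0, 7, 8]
2 -> miss, evict 9, frames [1, 0, 7, 8, 2]
Page faults: 8.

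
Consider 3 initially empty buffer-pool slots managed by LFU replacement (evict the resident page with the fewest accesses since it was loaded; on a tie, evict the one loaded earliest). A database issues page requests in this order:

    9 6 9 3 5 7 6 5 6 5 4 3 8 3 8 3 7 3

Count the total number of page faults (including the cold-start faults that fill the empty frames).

15

9 → miss, frames (9)
6 → miss, frames (9 6)
9 → hit
3 → miss, frames (9 6 3)
5 → miss, evict 6, frames (9 3 5)
7 → miss, evict 3, frames (9 5 7)
6 → miss, evict 5, frames (9 7 6)
5 → miss, evict 7, frames (9 6 5)
6 → hit
5 → hit
4 → miss, evict 9, frames (6 5 4)
3 → miss, evict 4, frames (6 5 3)
8 → miss, evict 3, frames (6 5 8)
3 → miss, evict 8, frames (6 5 3)
8 → miss, evict 3, frames (6 5 8)
3 → miss, evict 8, frames (6 5 3)
7 → miss, evict 3, frames (6 5 7)
3 → miss, evict 7, frames (6 5 3)
Page faults: 15.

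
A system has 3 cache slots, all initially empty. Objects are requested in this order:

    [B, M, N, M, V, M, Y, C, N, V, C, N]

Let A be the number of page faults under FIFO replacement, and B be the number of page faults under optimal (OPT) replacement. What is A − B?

2

Under FIFO: F F F . F . F F F F . . → 8 faults.
Under OPT: F F F . F . F F . . . . → 6 faults.
A − B = 8 − 6 = 2.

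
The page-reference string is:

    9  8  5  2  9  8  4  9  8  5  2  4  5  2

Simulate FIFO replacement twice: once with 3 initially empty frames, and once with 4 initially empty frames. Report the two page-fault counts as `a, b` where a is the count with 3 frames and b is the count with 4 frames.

3 frames: F F F F F F F . . F F . . . → 9 faults.
4 frames: F F F F . . F F F F F F . . → 10 faults.
10 > 9: adding a frame increased faults — Belady's anomaly.

9, 10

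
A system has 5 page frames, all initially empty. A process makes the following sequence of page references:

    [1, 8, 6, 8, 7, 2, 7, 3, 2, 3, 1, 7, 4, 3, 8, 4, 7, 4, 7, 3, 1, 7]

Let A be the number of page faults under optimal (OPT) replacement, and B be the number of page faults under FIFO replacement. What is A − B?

-3

Under OPT: F F F . F F . F . . . . F . . . . . . . . . → 7 faults.
Under FIFO: F F F . F F . F . . F . F . F . F . . . . . → 10 faults.
A − B = 7 − 10 = -3.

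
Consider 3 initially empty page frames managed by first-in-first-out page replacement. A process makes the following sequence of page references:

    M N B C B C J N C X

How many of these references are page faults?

7

M: fault, frames {M}
N: fault, frames {M,N}
B: fault, frames {M,N,B}
C: fault, evict M, frames {N,B,C}
B: hit
C: hit
J: fault, evict N, frames {B,C,J}
N: fault, evict B, frames {C,J,N}
C: hit
X: fault, evict C, frames {J,N,X}
Page faults: 7.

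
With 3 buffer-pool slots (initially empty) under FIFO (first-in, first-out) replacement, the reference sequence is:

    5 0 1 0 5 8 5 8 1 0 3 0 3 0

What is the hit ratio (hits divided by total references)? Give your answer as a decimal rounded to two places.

5 → miss, frames (5)
0 → miss, frames (5 0)
1 → miss, frames (5 0 1)
0 → hit
5 → hit
8 → miss, evict 5, frames (0 1 8)
5 → miss, evict 0, frames (1 8 5)
8 → hit
1 → hit
0 → miss, evict 1, frames (8 5 0)
3 → miss, evict 8, frames (5 0 3)
0 → hit
3 → hit
0 → hit
Hits: 7 of 14 references → 7/14 = 0.5000.

0.50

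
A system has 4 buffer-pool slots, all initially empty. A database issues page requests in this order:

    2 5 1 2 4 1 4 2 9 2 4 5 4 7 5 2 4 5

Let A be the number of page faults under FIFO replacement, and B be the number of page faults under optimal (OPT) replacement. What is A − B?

Under FIFO: F F F . F . . . F F . F . F . . F . → 9 faults.
Under OPT: F F F . F . . . F . . . . F . . . . → 6 faults.
A − B = 9 − 6 = 3.

3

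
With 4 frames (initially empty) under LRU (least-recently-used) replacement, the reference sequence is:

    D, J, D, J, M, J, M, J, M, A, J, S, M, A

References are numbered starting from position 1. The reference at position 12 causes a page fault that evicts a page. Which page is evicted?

D

pos 1: D → miss, frames (D)
pos 2: J → miss, frames (D J)
pos 3: D → hit
pos 4: J → hit
pos 5: M → miss, frames (D J M)
pos 6: J → hit
pos 7: M → hit
pos 8: J → hit
pos 9: M → hit
pos 10: A → miss, frames (D J M A)
pos 11: J → hit
pos 12: S → miss, evict D, frames (M A J S)
At position 12, page D is evicted.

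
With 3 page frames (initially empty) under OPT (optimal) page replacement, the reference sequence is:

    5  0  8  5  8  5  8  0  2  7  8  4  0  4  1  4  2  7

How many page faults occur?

8

5: miss, frames [5]
0: miss, frames [5, 0]
8: miss, frames [5, 0, 8]
5: hit
8: hit
5: hit
8: hit
0: hit
2: miss, evict 5, frames [0, 8, 2]
7: miss, evict 2, frames [0, 8, 7]
8: hit
4: miss, evict 8, frames [0, 7, 4]
0: hit
4: hit
1: miss, evict 0, frames [7, 4, 1]
4: hit
2: miss, evict 1, frames [7, 4, 2]
7: hit
Page faults: 8.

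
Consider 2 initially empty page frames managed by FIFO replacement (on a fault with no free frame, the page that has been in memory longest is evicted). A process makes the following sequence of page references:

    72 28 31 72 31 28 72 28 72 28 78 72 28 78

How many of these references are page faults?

9

72: fault, frames (72)
28: fault, frames (72 28)
31: fault, evict 72, frames (28 31)
72: fault, evict 28, frames (31 72)
31: hit
28: fault, evict 31, frames (72 28)
72: hit
28: hit
72: hit
28: hit
78: fault, evict 72, frames (28 78)
72: fault, evict 28, frames (78 72)
28: fault, evict 78, frames (72 28)
78: fault, evict 72, frames (28 78)
Page faults: 9.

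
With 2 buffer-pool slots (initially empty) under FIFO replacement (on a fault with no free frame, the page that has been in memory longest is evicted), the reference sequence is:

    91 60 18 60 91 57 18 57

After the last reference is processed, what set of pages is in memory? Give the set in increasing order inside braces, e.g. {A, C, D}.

91: miss, frames [91]
60: miss, frames [91, 60]
18: miss, evict 91, frames [60, 18]
60: hit
91: miss, evict 60, frames [18, 91]
57: miss, evict 18, frames [91, 57]
18: miss, evict 91, frames [57, 18]
57: hit

{18, 57}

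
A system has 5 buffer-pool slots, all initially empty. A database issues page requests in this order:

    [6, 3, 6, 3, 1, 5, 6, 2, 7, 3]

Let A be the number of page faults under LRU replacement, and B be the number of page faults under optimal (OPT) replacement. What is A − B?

Under LRU: F F . . F F . F F F → 7 faults.
Under OPT: F F . . F F . F F . → 6 faults.
A − B = 7 − 6 = 1.

1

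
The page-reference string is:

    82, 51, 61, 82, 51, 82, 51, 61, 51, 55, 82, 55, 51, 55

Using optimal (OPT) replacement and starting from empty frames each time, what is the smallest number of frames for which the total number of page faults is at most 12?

2

f=1: 14 faults
f=2: 8 faults
f=3: 4 faults
f=4: 4 faults
Smallest f with faults ≤ 12 is 2.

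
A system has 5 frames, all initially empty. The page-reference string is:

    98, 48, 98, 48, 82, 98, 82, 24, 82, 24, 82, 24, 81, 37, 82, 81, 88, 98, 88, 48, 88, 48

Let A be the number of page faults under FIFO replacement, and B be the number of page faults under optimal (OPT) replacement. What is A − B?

2

Under FIFO: F F . . F . . F . . . . F F . . F F . F . . → 9 faults.
Under OPT: F F . . F . . F . . . . F F . . F . . . . . → 7 faults.
A − B = 9 − 7 = 2.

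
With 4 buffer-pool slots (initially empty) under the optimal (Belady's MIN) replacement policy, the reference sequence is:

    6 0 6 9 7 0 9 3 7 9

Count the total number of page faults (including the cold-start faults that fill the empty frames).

6: miss, frames (6)
0: miss, frames (6 0)
6: hit
9: miss, frames (6 0 9)
7: miss, frames (6 0 9 7)
0: hit
9: hit
3: miss, evict 0, frames (6 9 7 3)
7: hit
9: hit
Page faults: 5.

5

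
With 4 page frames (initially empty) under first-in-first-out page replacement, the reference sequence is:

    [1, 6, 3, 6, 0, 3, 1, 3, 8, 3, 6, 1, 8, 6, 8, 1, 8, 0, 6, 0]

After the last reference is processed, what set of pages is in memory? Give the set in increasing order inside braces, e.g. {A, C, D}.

{0, 1, 6, 8}

1: fault, frames (1)
6: fault, frames (1 6)
3: fault, frames (1 6 3)
6: hit
0: fault, frames (1 6 3 0)
3: hit
1: hit
3: hit
8: fault, evict 1, frames (6 3 0 8)
3: hit
6: hit
1: fault, evict 6, frames (3 0 8 1)
8: hit
6: fault, evict 3, frames (0 8 1 6)
8: hit
1: hit
8: hit
0: hit
6: hit
0: hit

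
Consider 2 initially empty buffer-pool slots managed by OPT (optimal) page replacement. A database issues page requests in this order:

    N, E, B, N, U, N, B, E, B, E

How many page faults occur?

6

N -> miss, frames (N)
E -> miss, frames (N E)
B -> miss, evict E, frames (N B)
N -> hit
U -> miss, evict B, frames (N U)
N -> hit
B -> miss, evict U, frames (N B)
E -> miss, evict N, frames (B E)
B -> hit
E -> hit
Page faults: 6.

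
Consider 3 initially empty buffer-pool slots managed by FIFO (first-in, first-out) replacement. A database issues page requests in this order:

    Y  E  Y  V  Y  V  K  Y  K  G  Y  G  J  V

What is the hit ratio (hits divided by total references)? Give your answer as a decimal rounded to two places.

0.43

Y → fault, frames (Y)
E → fault, frames (Y E)
Y → hit
V → fault, frames (Y E V)
Y → hit
V → hit
K → fault, evict Y, frames (E V K)
Y → fault, evict E, frames (V K Y)
K → hit
G → fault, evict V, frames (K Y G)
Y → hit
G → hit
J → fault, evict K, frames (Y G J)
V → fault, evict Y, frames (G J V)
Hits: 6 of 14 references → 6/14 = 0.4286.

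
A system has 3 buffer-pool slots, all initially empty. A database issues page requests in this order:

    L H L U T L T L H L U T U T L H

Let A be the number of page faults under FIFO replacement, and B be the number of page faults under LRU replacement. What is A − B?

Under FIFO: F F . F F F . . F . F F . . F F → 10 faults.
Under LRU: F F . F F . . . F . F F . . . F → 8 faults.
A − B = 10 − 8 = 2.

2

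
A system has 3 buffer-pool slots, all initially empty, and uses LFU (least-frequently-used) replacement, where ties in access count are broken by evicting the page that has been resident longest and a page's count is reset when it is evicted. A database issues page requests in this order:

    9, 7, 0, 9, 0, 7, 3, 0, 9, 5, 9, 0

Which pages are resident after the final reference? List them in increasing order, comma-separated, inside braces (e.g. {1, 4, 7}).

{0, 7, 9}

9 → fault, frames [9]
7 → fault, frames [9, 7]
0 → fault, frames [9, 7, 0]
9 → hit
0 → hit
7 → hit
3 → fault, evict 9, frames [7, 0, 3]
0 → hit
9 → fault, evict 3, frames [7, 0, 9]
5 → fault, evict 9, frames [7, 0, 5]
9 → fault, evict 5, frames [7, 0, 9]
0 → hit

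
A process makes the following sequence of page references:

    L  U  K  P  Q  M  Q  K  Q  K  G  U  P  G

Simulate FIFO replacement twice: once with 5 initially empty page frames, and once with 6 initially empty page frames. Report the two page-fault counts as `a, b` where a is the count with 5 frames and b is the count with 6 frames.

5 frames: F F F F F F . . . . F F . . → 8 faults.
6 frames: F F F F F F . . . . F . . . → 7 faults.
7 < 8: adding a frame reduced faults, as is typical.

8, 7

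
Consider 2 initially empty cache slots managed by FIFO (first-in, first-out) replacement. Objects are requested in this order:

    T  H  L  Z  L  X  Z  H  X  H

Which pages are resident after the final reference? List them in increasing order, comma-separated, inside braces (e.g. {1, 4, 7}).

{H, X}

T: miss, frames {T}
H: miss, frames {T,H}
L: miss, evict T, frames {H,L}
Z: miss, evict H, frames {L,Z}
L: hit
X: miss, evict L, frames {Z,X}
Z: hit
H: miss, evict Z, frames {X,H}
X: hit
H: hit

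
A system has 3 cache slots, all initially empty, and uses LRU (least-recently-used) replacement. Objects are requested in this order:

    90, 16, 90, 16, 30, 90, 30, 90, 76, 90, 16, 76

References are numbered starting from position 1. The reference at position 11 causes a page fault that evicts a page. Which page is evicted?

pos 1: 90 → miss, frames {90}
pos 2: 16 → miss, frames {90,16}
pos 3: 90 → hit
pos 4: 16 → hit
pos 5: 30 → miss, frames {90,16,30}
pos 6: 90 → hit
pos 7: 30 → hit
pos 8: 90 → hit
pos 9: 76 → miss, evict 16, frames {30,90,76}
pos 10: 90 → hit
pos 11: 16 → miss, evict 30, frames {76,90,16}
At position 11, page 30 is evicted.

30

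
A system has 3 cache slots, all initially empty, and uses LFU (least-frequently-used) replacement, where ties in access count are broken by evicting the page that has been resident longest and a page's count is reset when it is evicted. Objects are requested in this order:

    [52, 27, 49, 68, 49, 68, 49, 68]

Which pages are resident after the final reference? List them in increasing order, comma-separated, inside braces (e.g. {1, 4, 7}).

{27, 49, 68}

52: fault, frames [52]
27: fault, frames [52, 27]
49: fault, frames [52, 27, 49]
68: fault, evict 52, frames [27, 49, 68]
49: hit
68: hit
49: hit
68: hit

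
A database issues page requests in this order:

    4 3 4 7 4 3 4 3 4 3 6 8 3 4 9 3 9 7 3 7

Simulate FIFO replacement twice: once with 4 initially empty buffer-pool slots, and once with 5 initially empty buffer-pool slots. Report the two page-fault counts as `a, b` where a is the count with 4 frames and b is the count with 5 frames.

4 frames: F F . F . . . . . . F F . F F F . F . . → 9 faults.
5 frames: F F . F . . . . . . F F . . F . . . . . → 6 faults.
6 < 9: adding a frame reduced faults, as is typical.

9, 6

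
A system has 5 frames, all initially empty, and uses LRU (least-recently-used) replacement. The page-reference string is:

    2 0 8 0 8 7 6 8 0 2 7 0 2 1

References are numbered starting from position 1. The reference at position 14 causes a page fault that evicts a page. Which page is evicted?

6

pos 1: 2: fault, frames [2]
pos 2: 0: fault, frames [2, 0]
pos 3: 8: fault, frames [2, 0, 8]
pos 4: 0: hit
pos 5: 8: hit
pos 6: 7: fault, frames [2, 0, 8, 7]
pos 7: 6: fault, frames [2, 0, 8, 7, 6]
pos 8: 8: hit
pos 9: 0: hit
pos 10: 2: hit
pos 11: 7: hit
pos 12: 0: hit
pos 13: 2: hit
pos 14: 1: fault, evict 6, frames [8, 7, 0, 2, 1]
At position 14, page 6 is evicted.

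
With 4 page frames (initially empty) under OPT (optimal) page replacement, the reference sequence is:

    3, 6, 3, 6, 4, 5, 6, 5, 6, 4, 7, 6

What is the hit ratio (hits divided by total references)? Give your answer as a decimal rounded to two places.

0.58

3 -> fault, frames (3)
6 -> fault, frames (3 6)
3 -> hit
6 -> hit
4 -> fault, frames (3 6 4)
5 -> fault, frames (3 6 4 5)
6 -> hit
5 -> hit
6 -> hit
4 -> hit
7 -> fault, evict 5, frames (3 6 4 7)
6 -> hit
Hits: 7 of 12 references → 7/12 = 0.5833.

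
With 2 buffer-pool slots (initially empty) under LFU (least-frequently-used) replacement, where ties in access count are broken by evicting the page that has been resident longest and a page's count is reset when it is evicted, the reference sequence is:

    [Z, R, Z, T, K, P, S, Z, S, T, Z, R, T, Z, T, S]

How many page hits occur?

6

Z → miss, frames (Z)
R → miss, frames (Z R)
Z → hit
T → miss, evict R, frames (Z T)
K → miss, evict T, frames (Z K)
P → miss, evict K, frames (Z P)
S → miss, evict P, frames (Z S)
Z → hit
S → hit
T → miss, evict S, frames (Z T)
Z → hit
R → miss, evict T, frames (Z R)
T → miss, evict R, frames (Z T)
Z → hit
T → hit
S → miss, evict T, frames (Z S)
Hits: 6.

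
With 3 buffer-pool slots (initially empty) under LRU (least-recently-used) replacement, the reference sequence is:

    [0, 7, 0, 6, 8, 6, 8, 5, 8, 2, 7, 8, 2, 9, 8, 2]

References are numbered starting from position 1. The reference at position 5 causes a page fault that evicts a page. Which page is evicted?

pos 1: 0: fault, frames (0)
pos 2: 7: fault, frames (0 7)
pos 3: 0: hit
pos 4: 6: fault, frames (7 0 6)
pos 5: 8: fault, evict 7, frames (0 6 8)
At position 5, page 7 is evicted.

7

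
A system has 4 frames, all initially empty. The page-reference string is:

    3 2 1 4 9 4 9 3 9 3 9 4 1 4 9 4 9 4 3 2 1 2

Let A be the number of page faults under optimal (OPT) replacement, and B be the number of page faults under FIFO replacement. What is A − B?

-2

Under OPT: F F F F F . . . . . . . . . . . . . . F . . → 6 faults.
Under FIFO: F F F F F . . F . . . . . . . . . . . F F . → 8 faults.
A − B = 6 − 8 = -2.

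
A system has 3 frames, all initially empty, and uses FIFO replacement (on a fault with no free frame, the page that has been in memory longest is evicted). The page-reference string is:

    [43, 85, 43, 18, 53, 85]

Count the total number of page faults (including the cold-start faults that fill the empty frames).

4

43 -> fault, frames (43)
85 -> fault, frames (43 85)
43 -> hit
18 -> fault, frames (43 85 18)
53 -> fault, evict 43, frames (85 18 53)
85 -> hit
Page faults: 4.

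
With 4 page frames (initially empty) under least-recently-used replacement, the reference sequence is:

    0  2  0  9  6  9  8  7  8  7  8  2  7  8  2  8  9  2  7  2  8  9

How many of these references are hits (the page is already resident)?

0: miss, frames [0]
2: miss, frames [0, 2]
0: hit
9: miss, frames [2, 0, 9]
6: miss, frames [2, 0, 9, 6]
9: hit
8: miss, evict 2, frames [0, 6, 9, 8]
7: miss, evict 0, frames [6, 9, 8, 7]
8: hit
7: hit
8: hit
2: miss, evict 6, frames [9, 7, 8, 2]
7: hit
8: hit
2: hit
8: hit
9: hit
2: hit
7: hit
2: hit
8: hit
9: hit
Hits: 15.

15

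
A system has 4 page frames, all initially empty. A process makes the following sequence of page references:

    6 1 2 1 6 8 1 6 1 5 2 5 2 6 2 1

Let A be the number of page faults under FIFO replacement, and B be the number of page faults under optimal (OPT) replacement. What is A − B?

Under FIFO: F F F . . F . . . F . . . F . F → 7 faults.
Under OPT: F F F . . F . . . F . . . . . . → 5 faults.
A − B = 7 − 5 = 2.

2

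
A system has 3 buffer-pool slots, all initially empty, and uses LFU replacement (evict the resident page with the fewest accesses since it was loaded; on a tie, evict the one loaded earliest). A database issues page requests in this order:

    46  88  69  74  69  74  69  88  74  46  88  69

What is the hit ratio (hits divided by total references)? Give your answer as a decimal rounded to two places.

46: miss, frames [46]
88: miss, frames [46, 88]
69: miss, frames [46, 88, 69]
74: miss, evict 46, frames [88, 69, 74]
69: hit
74: hit
69: hit
88: hit
74: hit
46: miss, evict 88, frames [69, 74, 46]
88: miss, evict 46, frames [69, 74, 88]
69: hit
Hits: 6 of 12 references → 6/12 = 0.5000.

0.50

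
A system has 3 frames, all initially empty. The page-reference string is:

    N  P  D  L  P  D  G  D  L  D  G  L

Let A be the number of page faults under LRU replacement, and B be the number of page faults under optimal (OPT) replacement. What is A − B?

1

Under LRU: F F F F . . F . F . . . → 6 faults.
Under OPT: F F F F . . F . . . . . → 5 faults.
A − B = 6 − 5 = 1.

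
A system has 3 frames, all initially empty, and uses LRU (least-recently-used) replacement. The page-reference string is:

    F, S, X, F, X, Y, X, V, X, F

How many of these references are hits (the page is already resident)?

4

F → fault, frames (F)
S → fault, frames (F S)
X → fault, frames (F S X)
F → hit
X → hit
Y → fault, evict S, frames (F X Y)
X → hit
V → fault, evict F, frames (Y X V)
X → hit
F → fault, evict Y, frames (V X F)
Hits: 4.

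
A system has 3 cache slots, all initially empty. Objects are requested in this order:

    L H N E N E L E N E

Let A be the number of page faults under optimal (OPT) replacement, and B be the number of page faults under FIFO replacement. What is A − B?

Under OPT: F F F F . . . . . . → 4 faults.
Under FIFO: F F F F . . F . . . → 5 faults.
A − B = 4 − 5 = -1.

-1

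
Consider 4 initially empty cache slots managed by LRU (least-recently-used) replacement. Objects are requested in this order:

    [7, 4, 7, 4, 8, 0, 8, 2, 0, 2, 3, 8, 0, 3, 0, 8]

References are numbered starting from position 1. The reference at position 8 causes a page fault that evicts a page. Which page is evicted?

7

pos 1: 7: fault, frames (7)
pos 2: 4: fault, frames (7 4)
pos 3: 7: hit
pos 4: 4: hit
pos 5: 8: fault, frames (7 4 8)
pos 6: 0: fault, frames (7 4 8 0)
pos 7: 8: hit
pos 8: 2: fault, evict 7, frames (4 0 8 2)
At position 8, page 7 is evicted.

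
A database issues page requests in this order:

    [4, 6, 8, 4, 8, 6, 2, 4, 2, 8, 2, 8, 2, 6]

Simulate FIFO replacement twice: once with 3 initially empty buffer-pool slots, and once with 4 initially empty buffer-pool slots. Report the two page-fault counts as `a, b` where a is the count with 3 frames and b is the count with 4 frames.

6, 4

3 frames: F F F . . . F F . . . . . F → 6 faults.
4 frames: F F F . . . F . . . . . . . → 4 faults.
4 < 6: adding a frame reduced faults, as is typical.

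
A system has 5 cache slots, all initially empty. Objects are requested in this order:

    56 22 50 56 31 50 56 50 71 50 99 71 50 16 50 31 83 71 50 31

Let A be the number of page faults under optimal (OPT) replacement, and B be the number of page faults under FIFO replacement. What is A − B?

-2

Under OPT: F F F . F . . . F . F . . F . . F . . . → 8 faults.
Under FIFO: F F F . F . . . F . F . . F . . F . F F → 10 faults.
A − B = 8 − 10 = -2.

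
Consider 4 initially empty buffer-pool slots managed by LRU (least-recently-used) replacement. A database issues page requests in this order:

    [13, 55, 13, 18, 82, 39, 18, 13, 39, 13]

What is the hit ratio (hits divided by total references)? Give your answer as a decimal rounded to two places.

13 -> miss, frames {13}
55 -> miss, frames {13,55}
13 -> hit
18 -> miss, frames {55,13,18}
82 -> miss, frames {55,13,18,82}
39 -> miss, evict 55, frames {13,18,82,39}
18 -> hit
13 -> hit
39 -> hit
13 -> hit
Hits: 5 of 10 references → 5/10 = 0.5000.

0.50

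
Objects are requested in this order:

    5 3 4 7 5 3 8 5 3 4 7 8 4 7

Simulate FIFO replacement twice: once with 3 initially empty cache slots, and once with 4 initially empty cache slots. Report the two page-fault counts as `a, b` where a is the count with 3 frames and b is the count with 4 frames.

9, 10

3 frames: F F F F F F F . . F F . . . → 9 faults.
4 frames: F F F F . . F F F F F F . . → 10 faults.
10 > 9: adding a frame increased faults — Belady's anomaly.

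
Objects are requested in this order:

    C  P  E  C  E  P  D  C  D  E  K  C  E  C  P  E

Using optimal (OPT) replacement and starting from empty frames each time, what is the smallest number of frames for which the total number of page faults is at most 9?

f=1: 16 faults
f=2: 9 faults
f=3: 6 faults
f=4: 5 faults
f=5: 5 faults
Smallest f with faults ≤ 9 is 2.

2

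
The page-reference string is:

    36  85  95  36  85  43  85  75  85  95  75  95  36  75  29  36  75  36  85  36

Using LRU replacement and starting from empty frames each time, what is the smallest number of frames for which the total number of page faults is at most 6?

5

f=1: 20 faults
f=2: 15 faults
f=3: 9 faults
f=4: 9 faults
f=5: 6 faults
f=6: 6 faults
Smallest f with faults ≤ 6 is 5.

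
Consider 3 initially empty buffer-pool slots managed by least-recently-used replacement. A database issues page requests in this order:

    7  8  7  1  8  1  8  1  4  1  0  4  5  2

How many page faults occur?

7

7 → miss, frames {7}
8 → miss, frames {7,8}
7 → hit
1 → miss, frames {8,7,1}
8 → hit
1 → hit
8 → hit
1 → hit
4 → miss, evict 7, frames {8,1,4}
1 → hit
0 → miss, evict 8, frames {4,1,0}
4 → hit
5 → miss, evict 1, frames {0,4,5}
2 → miss, evict 0, frames {4,5,2}
Page faults: 7.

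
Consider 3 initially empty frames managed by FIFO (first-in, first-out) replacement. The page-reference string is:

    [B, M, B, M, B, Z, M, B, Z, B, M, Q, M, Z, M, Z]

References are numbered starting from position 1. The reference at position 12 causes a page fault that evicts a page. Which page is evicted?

B

pos 1: B -> miss, frames (B)
pos 2: M -> miss, frames (B M)
pos 3: B -> hit
pos 4: M -> hit
pos 5: B -> hit
pos 6: Z -> miss, frames (B M Z)
pos 7: M -> hit
pos 8: B -> hit
pos 9: Z -> hit
pos 10: B -> hit
pos 11: M -> hit
pos 12: Q -> miss, evict B, frames (M Z Q)
At position 12, page B is evicted.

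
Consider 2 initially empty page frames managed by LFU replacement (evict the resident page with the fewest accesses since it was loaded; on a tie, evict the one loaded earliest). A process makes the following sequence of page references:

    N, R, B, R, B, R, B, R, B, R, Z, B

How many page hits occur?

7

N → miss, frames [N]
R → miss, frames [N, R]
B → miss, evict N, frames [R, B]
R → hit
B → hit
R → hit
B → hit
R → hit
B → hit
R → hit
Z → miss, evict B, frames [R, Z]
B → miss, evict Z, frames [R, B]
Hits: 7.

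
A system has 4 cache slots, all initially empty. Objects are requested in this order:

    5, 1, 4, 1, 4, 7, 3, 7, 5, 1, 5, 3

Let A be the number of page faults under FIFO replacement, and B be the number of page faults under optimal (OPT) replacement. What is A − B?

Under FIFO: F F F . . F F . F F . . → 7 faults.
Under OPT: F F F . . F F . . . . . → 5 faults.
A − B = 7 − 5 = 2.

2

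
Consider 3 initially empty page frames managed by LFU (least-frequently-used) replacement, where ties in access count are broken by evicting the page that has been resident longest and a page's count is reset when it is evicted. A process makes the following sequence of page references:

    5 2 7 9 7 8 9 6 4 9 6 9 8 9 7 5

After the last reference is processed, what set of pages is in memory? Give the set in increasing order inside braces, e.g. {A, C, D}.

{5, 7, 9}

5 → fault, frames (5)
2 → fault, frames (5 2)
7 → fault, frames (5 2 7)
9 → fault, evict 5, frames (2 7 9)
7 → hit
8 → fault, evict 2, frames (7 9 8)
9 → hit
6 → fault, evict 8, frames (7 9 6)
4 → fault, evict 6, frames (7 9 4)
9 → hit
6 → fault, evict 4, frames (7 9 6)
9 → hit
8 → fault, evict 6, frames (7 9 8)
9 → hit
7 → hit
5 → fault, evict 8, frames (7 9 5)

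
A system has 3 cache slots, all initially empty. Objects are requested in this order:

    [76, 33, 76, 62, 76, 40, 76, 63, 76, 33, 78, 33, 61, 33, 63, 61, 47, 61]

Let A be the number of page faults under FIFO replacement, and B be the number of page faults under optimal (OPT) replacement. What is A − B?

Under FIFO: F F . F . F F F . F F . F . F . F . → 11 faults.
Under OPT: F F . F . F . F . . F . F . . . F . → 8 faults.
A − B = 11 − 8 = 3.

3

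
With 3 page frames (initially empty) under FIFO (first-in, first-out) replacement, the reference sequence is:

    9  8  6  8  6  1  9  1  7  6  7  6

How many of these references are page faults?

9 -> fault, frames [9]
8 -> fault, frames [9, 8]
6 -> fault, frames [9, 8, 6]
8 -> hit
6 -> hit
1 -> fault, evict 9, frames [8, 6, 1]
9 -> fault, evict 8, frames [6, 1, 9]
1 -> hit
7 -> fault, evict 6, frames [1, 9, 7]
6 -> fault, evict 1, frames [9, 7, 6]
7 -> hit
6 -> hit
Page faults: 7.

7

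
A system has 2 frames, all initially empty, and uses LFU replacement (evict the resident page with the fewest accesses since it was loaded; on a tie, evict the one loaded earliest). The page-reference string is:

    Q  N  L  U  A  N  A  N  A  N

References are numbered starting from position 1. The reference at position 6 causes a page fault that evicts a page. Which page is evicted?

U

pos 1: Q -> miss, frames [Q]
pos 2: N -> miss, frames [Q, N]
pos 3: L -> miss, evict Q, frames [N, L]
pos 4: U -> miss, evict N, frames [L, U]
pos 5: A -> miss, evict L, frames [U, A]
pos 6: N -> miss, evict U, frames [A, N]
At position 6, page U is evicted.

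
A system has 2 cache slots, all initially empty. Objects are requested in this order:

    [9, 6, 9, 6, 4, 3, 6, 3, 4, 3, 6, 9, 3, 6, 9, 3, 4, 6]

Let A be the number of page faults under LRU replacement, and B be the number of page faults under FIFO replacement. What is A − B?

-1

Under LRU: F F . . F F F . F . F F F F F F F F → 14 faults.
Under FIFO: F F . . F F F . F F F F F F F F F F → 15 faults.
A − B = 14 − 15 = -1.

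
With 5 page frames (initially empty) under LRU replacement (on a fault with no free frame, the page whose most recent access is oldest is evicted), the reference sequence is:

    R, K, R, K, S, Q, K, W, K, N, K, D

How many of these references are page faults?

R → miss, frames {R}
K → miss, frames {R,K}
R → hit
K → hit
S → miss, frames {R,K,S}
Q → miss, frames {R,K,S,Q}
K → hit
W → miss, frames {R,S,Q,K,W}
K → hit
N → miss, evict R, frames {S,Q,W,K,N}
K → hit
D → miss, evict S, frames {Q,W,N,K,D}
Page faults: 7.

7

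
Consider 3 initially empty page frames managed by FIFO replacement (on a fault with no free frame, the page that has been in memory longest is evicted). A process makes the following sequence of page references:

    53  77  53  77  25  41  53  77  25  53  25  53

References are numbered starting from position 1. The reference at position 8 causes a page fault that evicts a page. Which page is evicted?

pos 1: 53: miss, frames [53]
pos 2: 77: miss, frames [53, 77]
pos 3: 53: hit
pos 4: 77: hit
pos 5: 25: miss, frames [53, 77, 25]
pos 6: 41: miss, evict 53, frames [77, 25, 41]
pos 7: 53: miss, evict 77, frames [25, 41, 53]
pos 8: 77: miss, evict 25, frames [41, 53, 77]
At position 8, page 25 is evicted.

25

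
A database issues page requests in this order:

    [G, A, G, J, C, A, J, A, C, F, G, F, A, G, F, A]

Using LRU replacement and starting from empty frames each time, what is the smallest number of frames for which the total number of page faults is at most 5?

f=1: 16 faults
f=2: 13 faults
f=3: 8 faults
f=4: 6 faults
f=5: 5 faults
Smallest f with faults ≤ 5 is 5.

5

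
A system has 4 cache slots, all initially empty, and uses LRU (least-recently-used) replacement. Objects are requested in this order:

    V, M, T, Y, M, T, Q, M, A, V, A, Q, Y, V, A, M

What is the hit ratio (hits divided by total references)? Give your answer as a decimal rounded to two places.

0.44

V → fault, frames {V}
M → fault, frames {V,M}
T → fault, frames {V,M,T}
Y → fault, frames {V,M,T,Y}
M → hit
T → hit
Q → fault, evict V, frames {Y,M,T,Q}
M → hit
A → fault, evict Y, frames {T,Q,M,A}
V → fault, evict T, frames {Q,M,A,V}
A → hit
Q → hit
Y → fault, evict M, frames {V,A,Q,Y}
V → hit
A → hit
M → fault, evict Q, frames {Y,V,A,M}
Hits: 7 of 16 references → 7/16 = 0.4375.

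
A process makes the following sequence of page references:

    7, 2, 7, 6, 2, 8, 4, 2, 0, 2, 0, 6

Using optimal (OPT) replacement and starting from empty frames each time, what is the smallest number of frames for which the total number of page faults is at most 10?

f=1: 12 faults
f=2: 7 faults
f=3: 6 faults
f=4: 6 faults
f=5: 6 faults
f=6: 6 faults
Smallest f with faults ≤ 10 is 2.

2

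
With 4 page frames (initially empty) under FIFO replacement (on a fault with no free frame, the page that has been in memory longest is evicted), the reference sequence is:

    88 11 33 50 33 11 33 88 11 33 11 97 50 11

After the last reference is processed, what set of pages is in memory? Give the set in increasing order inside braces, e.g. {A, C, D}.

{11, 33, 50, 97}

88: fault, frames {88}
11: fault, frames {88,11}
33: fault, frames {88,11,33}
50: fault, frames {88,11,33,50}
33: hit
11: hit
33: hit
88: hit
11: hit
33: hit
11: hit
97: fault, evict 88, frames {11,33,50,97}
50: hit
11: hit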